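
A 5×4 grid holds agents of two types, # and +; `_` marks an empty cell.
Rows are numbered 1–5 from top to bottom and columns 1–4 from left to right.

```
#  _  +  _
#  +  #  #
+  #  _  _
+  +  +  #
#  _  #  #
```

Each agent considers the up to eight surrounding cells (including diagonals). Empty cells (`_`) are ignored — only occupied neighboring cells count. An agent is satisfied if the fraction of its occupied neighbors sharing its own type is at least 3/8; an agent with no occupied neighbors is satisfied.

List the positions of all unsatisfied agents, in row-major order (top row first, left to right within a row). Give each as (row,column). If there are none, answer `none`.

(1,1)# 1/2 ok
(1,3)+ 1/3 unhappy
(2,1)# 2/4 ok
(2,2)+ 2/6 unhappy
(2,3)# 2/4 ok
(2,4)# 1/2 ok
(3,1)+ 3/5 ok
(3,2)# 2/7 unhappy
(4,1)+ 2/4 ok
(4,2)+ 3/6 ok
(4,3)+ 1/5 unhappy
(4,4)# 2/3 ok
(5,1)# 0/2 unhappy
(5,3)# 2/4 ok
(5,4)# 2/3 ok

(1,3), (2,2), (3,2), (4,3), (5,1)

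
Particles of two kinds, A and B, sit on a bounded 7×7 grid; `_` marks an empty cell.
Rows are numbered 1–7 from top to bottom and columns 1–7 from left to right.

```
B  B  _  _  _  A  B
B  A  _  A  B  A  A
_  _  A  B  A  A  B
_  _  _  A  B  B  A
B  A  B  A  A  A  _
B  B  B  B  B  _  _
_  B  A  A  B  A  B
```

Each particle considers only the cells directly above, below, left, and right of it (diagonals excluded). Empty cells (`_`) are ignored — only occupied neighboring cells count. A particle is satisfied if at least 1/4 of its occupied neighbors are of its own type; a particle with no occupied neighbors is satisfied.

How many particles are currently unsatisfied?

11

(1,1)B 2/2 satisfied
(1,2)B 1/2 satisfied
(1,6)A 1/2 satisfied
(1,7)B 0/2 not
(2,1)B 1/2 satisfied
(2,2)A 0/2 not
(2,4)A 0/2 not
(2,5)B 0/3 not
(2,6)A 3/4 satisfied
(2,7)A 1/3 satisfied
(3,3)A 0/1 not
(3,4)B 0/4 not
(3,5)A 1/4 satisfied
(3,6)A 2/4 satisfied
(3,7)B 0/3 not
(4,4)A 1/3 satisfied
(4,5)B 1/4 satisfied
(4,6)B 1/4 satisfied
(4,7)A 0/2 not
(5,1)B 1/2 satisfied
(5,2)A 0/3 not
(5,3)B 1/3 satisfied
(5,4)A 2/4 satisfied
(5,5)A 2/4 satisfied
(5,6)A 1/2 satisfied
(6,1)B 2/2 satisfied
(6,2)B 3/4 satisfied
(6,3)B 3/4 satisfied
(6,4)B 2/4 satisfied
(6,5)B 2/3 satisfied
(7,2)B 1/2 satisfied
(7,3)A 1/3 satisfied
(7,4)A 1/3 satisfied
(7,5)B 1/3 satisfied
(7,6)A 0/2 not
(7,7)B 0/1 not
Unsatisfied: (1,7), (2,2), (2,4), (2,5), (3,3), (3,4), (3,7), (4,7), (5,2), (7,6), (7,7) — 11 in total.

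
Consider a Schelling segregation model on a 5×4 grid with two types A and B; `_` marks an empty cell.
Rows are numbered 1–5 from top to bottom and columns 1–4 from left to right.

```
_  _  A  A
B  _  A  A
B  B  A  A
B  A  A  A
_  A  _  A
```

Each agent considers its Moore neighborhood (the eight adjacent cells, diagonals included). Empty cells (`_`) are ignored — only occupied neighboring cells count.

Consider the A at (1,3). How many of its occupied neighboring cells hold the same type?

3

Occupied neighbors of (1,3): (1,4)=A, (2,3)=A, (2,4)=A.
Same type (A): 3 of 3.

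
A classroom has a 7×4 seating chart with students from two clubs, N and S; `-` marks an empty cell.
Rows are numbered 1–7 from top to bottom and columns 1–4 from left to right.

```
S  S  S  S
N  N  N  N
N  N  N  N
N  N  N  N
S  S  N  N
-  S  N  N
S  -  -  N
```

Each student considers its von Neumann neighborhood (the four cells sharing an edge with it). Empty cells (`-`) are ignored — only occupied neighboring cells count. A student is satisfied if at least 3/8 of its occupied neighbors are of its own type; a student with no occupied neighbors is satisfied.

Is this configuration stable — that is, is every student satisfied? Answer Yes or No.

Yes

Row 1: (1,1)S 1/2 ✓ · (1,2)S 2/3 ✓ · (1,3)S 2/3 ✓ · (1,4)S 1/2 ✓
Row 2: (2,1)N 2/3 ✓ · (2,2)N 3/4 ✓ · (2,3)N 3/4 ✓ · (2,4)N 2/3 ✓
Row 3: (3,1)N 3/3 ✓ · (3,2)N 4/4 ✓ · (3,3)N 4/4 ✓ · (3,4)N 3/3 ✓
Row 4: (4,1)N 2/3 ✓ · (4,2)N 3/4 ✓ · (4,3)N 4/4 ✓ · (4,4)N 3/3 ✓
Row 5: (5,1)S 1/2 ✓ · (5,2)S 2/4 ✓ · (5,3)N 3/4 ✓ · (5,4)N 3/3 ✓
Row 6: (6,2)S 1/2 ✓ · (6,3)N 2/3 ✓ · (6,4)N 3/3 ✓
Row 7: (7,1)S 0/0 ✓ · (7,4)N 1/1 ✓
All meet the threshold, so the configuration is stable.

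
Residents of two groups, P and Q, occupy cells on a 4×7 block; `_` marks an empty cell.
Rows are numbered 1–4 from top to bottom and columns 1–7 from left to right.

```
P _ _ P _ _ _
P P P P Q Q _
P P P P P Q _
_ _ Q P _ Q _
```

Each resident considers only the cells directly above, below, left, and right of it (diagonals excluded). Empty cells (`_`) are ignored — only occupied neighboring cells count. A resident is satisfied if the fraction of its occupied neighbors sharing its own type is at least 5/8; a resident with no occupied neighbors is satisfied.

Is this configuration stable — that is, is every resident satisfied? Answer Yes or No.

(1,1)P 1/1 satisfied
(1,4)P 1/1 satisfied
(2,1)P 3/3 satisfied
(2,2)P 3/3 satisfied
(2,3)P 3/3 satisfied
(2,4)P 3/4 satisfied
(2,5)Q 1/3 not
(2,6)Q 2/2 satisfied
(3,1)P 2/2 satisfied
(3,2)P 3/3 satisfied
(3,3)P 3/4 satisfied
(3,4)P 4/4 satisfied
(3,5)P 1/3 not
(3,6)Q 2/3 satisfied
(4,3)Q 0/2 not
(4,4)P 1/2 not
(4,6)Q 1/1 satisfied
For instance (2,5) has only 1/3 same-type neighbors, below 5/8.

No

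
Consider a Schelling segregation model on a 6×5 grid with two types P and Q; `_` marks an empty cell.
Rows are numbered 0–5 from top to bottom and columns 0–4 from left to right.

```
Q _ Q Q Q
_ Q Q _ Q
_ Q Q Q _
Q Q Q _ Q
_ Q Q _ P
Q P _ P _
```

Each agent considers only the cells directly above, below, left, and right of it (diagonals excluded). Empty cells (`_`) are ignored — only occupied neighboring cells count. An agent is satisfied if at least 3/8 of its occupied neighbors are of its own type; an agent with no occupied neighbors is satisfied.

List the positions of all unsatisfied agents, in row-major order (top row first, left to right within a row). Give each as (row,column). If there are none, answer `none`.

(3,4), (4,4), (5,0), (5,1)

Row 0: (0,0)Q 0/0 satisfied · (0,2)Q 2/2 satisfied · (0,3)Q 2/2 satisfied · (0,4)Q 2/2 satisfied
Row 1: (1,1)Q 2/2 satisfied · (1,2)Q 3/3 satisfied · (1,4)Q 1/1 satisfied
Row 2: (2,1)Q 3/3 satisfied · (2,2)Q 4/4 satisfied · (2,3)Q 1/1 satisfied
Row 3: (3,0)Q 1/1 satisfied · (3,1)Q 4/4 satisfied · (3,2)Q 3/3 satisfied · (3,4)Q 0/1 not
Row 4: (4,1)Q 2/3 satisfied · (4,2)Q 2/2 satisfied · (4,4)P 0/1 not
Row 5: (5,0)Q 0/1 not · (5,1)P 0/2 not · (5,3)P 0/0 satisfied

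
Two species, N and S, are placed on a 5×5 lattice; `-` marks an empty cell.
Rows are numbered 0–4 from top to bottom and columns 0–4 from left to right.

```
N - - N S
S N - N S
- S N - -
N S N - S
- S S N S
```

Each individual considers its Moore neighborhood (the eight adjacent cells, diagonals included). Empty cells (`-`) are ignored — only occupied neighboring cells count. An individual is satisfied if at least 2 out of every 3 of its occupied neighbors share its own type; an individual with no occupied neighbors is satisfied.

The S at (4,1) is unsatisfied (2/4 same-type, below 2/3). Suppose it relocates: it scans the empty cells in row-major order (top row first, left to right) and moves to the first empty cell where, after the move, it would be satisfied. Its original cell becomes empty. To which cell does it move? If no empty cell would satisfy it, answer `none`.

(2,4)

Vacating (4,1). Empty cells in order:
  (0,1): 1/3 same-type → still unsatisfied.
  (0,2): 0/3 same-type → still unsatisfied.
  (1,2): 1/5 same-type → still unsatisfied.
  (2,0): 3/5 same-type → still unsatisfied.
  (2,3): 2/5 same-type → still unsatisfied.
  (2,4): 2/3 same-type → satisfied — stop here.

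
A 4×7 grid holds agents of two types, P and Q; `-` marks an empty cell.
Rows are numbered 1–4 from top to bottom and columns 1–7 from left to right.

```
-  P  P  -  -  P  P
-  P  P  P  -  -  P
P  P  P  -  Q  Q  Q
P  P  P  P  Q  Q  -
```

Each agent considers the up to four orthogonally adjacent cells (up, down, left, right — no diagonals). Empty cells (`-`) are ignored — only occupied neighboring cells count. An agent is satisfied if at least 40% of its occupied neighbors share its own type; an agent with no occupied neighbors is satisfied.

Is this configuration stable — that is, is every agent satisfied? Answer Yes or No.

(1,2)P 2/2 satisfied
(1,3)P 2/2 satisfied
(1,6)P 1/1 satisfied
(1,7)P 2/2 satisfied
(2,2)P 3/3 satisfied
(2,3)P 4/4 satisfied
(2,4)P 1/1 satisfied
(2,7)P 1/2 satisfied
(3,1)P 2/2 satisfied
(3,2)P 4/4 satisfied
(3,3)P 3/3 satisfied
(3,5)Q 2/2 satisfied
(3,6)Q 3/3 satisfied
(3,7)Q 1/2 satisfied
(4,1)P 2/2 satisfied
(4,2)P 3/3 satisfied
(4,3)P 3/3 satisfied
(4,4)P 1/2 satisfied
(4,5)Q 2/3 satisfied
(4,6)Q 2/2 satisfied
All meet the threshold, so the configuration is stable.

Yes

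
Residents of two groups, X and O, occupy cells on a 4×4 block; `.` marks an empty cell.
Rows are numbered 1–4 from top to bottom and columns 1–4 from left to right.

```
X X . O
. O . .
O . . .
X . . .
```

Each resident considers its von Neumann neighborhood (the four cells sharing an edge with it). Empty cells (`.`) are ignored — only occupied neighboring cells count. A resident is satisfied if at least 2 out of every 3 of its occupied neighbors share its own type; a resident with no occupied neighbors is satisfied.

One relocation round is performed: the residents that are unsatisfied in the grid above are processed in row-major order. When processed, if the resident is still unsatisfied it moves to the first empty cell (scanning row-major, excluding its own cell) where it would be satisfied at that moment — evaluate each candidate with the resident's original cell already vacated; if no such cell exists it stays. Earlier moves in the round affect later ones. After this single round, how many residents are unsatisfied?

Initially unsatisfied (in order): (1,2), (2,2), (3,1), (4,1).
  (1,2) → (3,3).
  (2,2): now satisfied by earlier moves; stays.
  (3,1) → (1,3).
  (4,1): now satisfied by earlier moves; stays.
Resulting grid:
X . O O
. O . .
. . X .
X . . .
All satisfied now.

0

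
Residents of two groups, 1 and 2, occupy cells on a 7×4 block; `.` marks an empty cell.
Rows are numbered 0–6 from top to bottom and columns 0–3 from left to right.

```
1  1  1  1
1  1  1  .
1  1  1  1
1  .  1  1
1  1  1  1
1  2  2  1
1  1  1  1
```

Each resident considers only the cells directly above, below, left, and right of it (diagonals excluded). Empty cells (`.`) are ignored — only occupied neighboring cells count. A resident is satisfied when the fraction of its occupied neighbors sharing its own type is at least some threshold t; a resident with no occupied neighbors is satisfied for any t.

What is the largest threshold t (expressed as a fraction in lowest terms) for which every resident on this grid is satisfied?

Row 0: (0,0)1 2/2 · (0,1)1 3/3 · (0,2)1 3/3 · (0,3)1 1/1
Row 1: (1,0)1 3/3 · (1,1)1 4/4 · (1,2)1 3/3
Row 2: (2,0)1 3/3 · (2,1)1 3/3 · (2,2)1 4/4 · (2,3)1 2/2
Row 3: (3,0)1 2/2 · (3,2)1 3/3 · (3,3)1 3/3
Row 4: (4,0)1 3/3 · (4,1)1 2/3 · (4,2)1 3/4 · (4,3)1 3/3
Row 5: (5,0)1 2/3 · (5,1)2 1/4 · (5,2)2 1/4 · (5,3)1 2/3
Row 6: (6,0)1 2/2 · (6,1)1 2/3 · (6,2)1 2/3 · (6,3)1 2/2
The smallest same-type fraction is 1/4 at (5,1), which reduces to 1/4. Any threshold above that leaves this resident unsatisfied.

1/4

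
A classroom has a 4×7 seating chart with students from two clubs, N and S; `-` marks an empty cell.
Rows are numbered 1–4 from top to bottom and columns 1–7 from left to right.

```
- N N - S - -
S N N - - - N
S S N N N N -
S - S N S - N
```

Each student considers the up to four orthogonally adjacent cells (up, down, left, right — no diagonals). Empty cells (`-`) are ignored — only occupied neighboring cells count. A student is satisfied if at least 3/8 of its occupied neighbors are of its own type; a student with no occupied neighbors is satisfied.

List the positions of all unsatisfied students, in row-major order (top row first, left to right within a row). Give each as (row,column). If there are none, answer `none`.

Row 1: (1,2)N 2/2 ✓ · (1,3)N 2/2 ✓ · (1,5)S 0/0 ✓
Row 2: (2,1)S 1/2 ✓ · (2,2)N 2/4 ✓ · (2,3)N 3/3 ✓ · (2,7)N 0/0 ✓
Row 3: (3,1)S 3/3 ✓ · (3,2)S 1/3 ✗ · (3,3)N 2/4 ✓ · (3,4)N 3/3 ✓ · (3,5)N 2/3 ✓ · (3,6)N 1/1 ✓
Row 4: (4,1)S 1/1 ✓ · (4,3)S 0/2 ✗ · (4,4)N 1/3 ✗ · (4,5)S 0/2 ✗ · (4,7)N 0/0 ✓

(3,2), (4,3), (4,4), (4,5)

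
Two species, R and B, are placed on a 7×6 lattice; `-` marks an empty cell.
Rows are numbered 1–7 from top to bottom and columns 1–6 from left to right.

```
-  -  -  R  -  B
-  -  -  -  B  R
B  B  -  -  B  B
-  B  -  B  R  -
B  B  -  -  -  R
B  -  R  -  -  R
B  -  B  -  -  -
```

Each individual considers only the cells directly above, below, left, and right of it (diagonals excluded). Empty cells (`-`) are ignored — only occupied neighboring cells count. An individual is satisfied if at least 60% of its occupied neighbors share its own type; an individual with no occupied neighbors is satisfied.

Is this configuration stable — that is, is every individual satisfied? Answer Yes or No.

Row 1: (1,4)R 0/0 ok · (1,6)B 0/1 unhappy
Row 2: (2,5)B 1/2 unhappy · (2,6)R 0/3 unhappy
Row 3: (3,1)B 1/1 ok · (3,2)B 2/2 ok · (3,5)B 2/3 ok · (3,6)B 1/2 unhappy
Row 4: (4,2)B 2/2 ok · (4,4)B 0/1 unhappy · (4,5)R 0/2 unhappy
Row 5: (5,1)B 2/2 ok · (5,2)B 2/2 ok · (5,6)R 1/1 ok
Row 6: (6,1)B 2/2 ok · (6,3)R 0/1 unhappy · (6,6)R 1/1 ok
Row 7: (7,1)B 1/1 ok · (7,3)B 0/1 unhappy
For instance (1,6) has only 0/1 same-type neighbors, below 3/5.

No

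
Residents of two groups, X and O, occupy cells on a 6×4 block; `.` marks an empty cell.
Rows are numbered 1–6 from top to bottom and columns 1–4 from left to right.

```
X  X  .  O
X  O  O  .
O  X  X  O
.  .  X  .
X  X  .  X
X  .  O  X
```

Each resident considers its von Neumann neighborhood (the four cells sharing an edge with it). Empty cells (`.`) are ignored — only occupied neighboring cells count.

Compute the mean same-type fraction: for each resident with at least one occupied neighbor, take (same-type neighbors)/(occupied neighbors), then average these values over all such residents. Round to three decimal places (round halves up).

(1,1)X 2/2
(1,2)X 1/2
(1,4)O — no occupied neighbors
(2,1)X 1/3
(2,2)O 1/4
(2,3)O 1/2
(3,1)O 0/2
(3,2)X 1/3
(3,3)X 2/4
(3,4)O 0/1
(4,3)X 1/1
(5,1)X 2/2
(5,2)X 1/1
(5,4)X 1/1
(6,1)X 1/1
(6,3)O 0/1
(6,4)X 1/2
Sum over 16 residents: 2/2 + 1/2 + 1/3 + 1/4 + 1/2 + 0/2 + 1/3 + 2/4 + 0/1 + 1/1 + 2/2 + 1/1 + 1/1 + 1/1 + 0/1 + 1/2 = 107/12; mean = 107/12 ÷ 16 = 107/192 = 0.557291… → 0.557.

0.557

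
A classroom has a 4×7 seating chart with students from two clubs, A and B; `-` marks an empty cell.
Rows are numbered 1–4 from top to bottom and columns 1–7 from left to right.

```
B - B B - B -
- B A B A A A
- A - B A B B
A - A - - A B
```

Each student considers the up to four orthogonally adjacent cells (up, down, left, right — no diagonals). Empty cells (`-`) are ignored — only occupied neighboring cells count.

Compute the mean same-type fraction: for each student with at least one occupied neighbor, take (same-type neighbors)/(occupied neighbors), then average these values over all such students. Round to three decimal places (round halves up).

0.370

Row 1: (1,1)B — no occupied neighbors · (1,3)B 1/2 · (1,4)B 2/2 · (1,6)B 0/1
Row 2: (2,2)B 0/2 · (2,3)A 0/3 · (2,4)B 2/4 · (2,5)A 2/3 · (2,6)A 2/4 · (2,7)A 1/2
Row 3: (3,2)A 0/1 · (3,4)B 1/2 · (3,5)A 1/3 · (3,6)B 1/4 · (3,7)B 2/3
Row 4: (4,1)A — no occupied neighbors · (4,3)A — no occupied neighbors · (4,6)A 0/2 · (4,7)B 1/2
Sum over 16 students: 1/2 + 2/2 + 0/1 + 0/2 + 0/3 + 2/4 + 2/3 + 2/4 + 1/2 + 0/1 + 1/2 + 1/3 + 1/4 + 2/3 + 0/2 + 1/2 = 71/12; mean = 71/12 ÷ 16 = 71/192 = 0.369791… → 0.370.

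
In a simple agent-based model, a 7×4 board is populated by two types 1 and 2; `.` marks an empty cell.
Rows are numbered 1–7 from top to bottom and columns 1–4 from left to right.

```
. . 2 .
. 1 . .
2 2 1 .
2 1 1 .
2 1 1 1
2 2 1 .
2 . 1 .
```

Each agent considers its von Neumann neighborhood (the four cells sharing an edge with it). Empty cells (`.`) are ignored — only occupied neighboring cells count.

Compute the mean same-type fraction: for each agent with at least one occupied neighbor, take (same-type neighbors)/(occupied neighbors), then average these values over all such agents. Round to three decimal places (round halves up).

0.693

(1,3)2 — no occupied neighbors
(2,2)1 0/1
(3,1)2 2/2
(3,2)2 1/4
(3,3)1 1/2
(4,1)2 2/3
(4,2)1 2/4
(4,3)1 3/3
(5,1)2 2/3
(5,2)1 2/4
(5,3)1 4/4
(5,4)1 1/1
(6,1)2 3/3
(6,2)2 1/3
(6,3)1 2/3
(7,1)2 1/1
(7,3)1 1/1
Sum over 16 agents: 0/1 + 2/2 + 1/4 + 1/2 + 2/3 + 2/4 + 3/3 + 2/3 + 2/4 + 4/4 + 1/1 + 3/3 + 1/3 + 2/3 + 1/1 + 1/1 = 133/12; mean = 133/12 ÷ 16 = 133/192 = 0.692708… → 0.693.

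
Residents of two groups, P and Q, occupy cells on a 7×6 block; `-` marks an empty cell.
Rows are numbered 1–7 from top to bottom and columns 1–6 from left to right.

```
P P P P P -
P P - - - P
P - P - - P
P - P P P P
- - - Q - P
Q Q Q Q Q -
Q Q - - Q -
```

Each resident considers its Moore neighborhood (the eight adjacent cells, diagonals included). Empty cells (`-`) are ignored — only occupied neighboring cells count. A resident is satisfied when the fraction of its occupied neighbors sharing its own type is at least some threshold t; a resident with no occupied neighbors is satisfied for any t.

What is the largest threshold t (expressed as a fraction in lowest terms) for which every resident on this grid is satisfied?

(1,1)P 3/3
(1,2)P 4/4
(1,3)P 3/3
(1,4)P 2/2
(1,5)P 2/2
(2,1)P 4/4
(2,2)P 6/6
(2,6)P 2/2
(3,1)P 3/3
(3,3)P 3/3
(3,6)P 3/3
(4,1)P 1/1
(4,3)P 2/3
(4,4)P 3/4
(4,5)P 4/5
(4,6)P 3/3
(5,4)Q 3/6
(5,6)P 2/3
(6,1)Q 3/3
(6,2)Q 4/4
(6,3)Q 4/4
(6,4)Q 4/4
(6,5)Q 3/4
(7,1)Q 3/3
(7,2)Q 4/4
(7,5)Q 2/2
The smallest same-type fraction is 3/6 at (5,4), which reduces to 1/2. Any threshold above that leaves this resident unsatisfied.

1/2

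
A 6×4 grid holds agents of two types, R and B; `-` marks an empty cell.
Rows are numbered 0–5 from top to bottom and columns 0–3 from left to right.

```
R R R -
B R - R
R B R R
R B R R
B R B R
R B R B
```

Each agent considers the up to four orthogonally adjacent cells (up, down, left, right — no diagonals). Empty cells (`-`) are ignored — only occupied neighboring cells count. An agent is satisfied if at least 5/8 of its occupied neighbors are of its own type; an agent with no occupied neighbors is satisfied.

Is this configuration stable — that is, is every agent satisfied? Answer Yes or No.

(0,0)R 1/2 not
(0,1)R 3/3 satisfied
(0,2)R 1/1 satisfied
(1,0)B 0/3 not
(1,1)R 1/3 not
(1,3)R 1/1 satisfied
(2,0)R 1/3 not
(2,1)B 1/4 not
(2,2)R 2/3 satisfied
(2,3)R 3/3 satisfied
(3,0)R 1/3 not
(3,1)B 1/4 not
(3,2)R 2/4 not
(3,3)R 3/3 satisfied
(4,0)B 0/3 not
(4,1)R 0/4 not
(4,2)B 0/4 not
(4,3)R 1/3 not
(5,0)R 0/2 not
(5,1)B 0/3 not
(5,2)R 0/3 not
(5,3)B 0/2 not
For instance (0,0) has only 1/2 same-type neighbors, below 5/8.

No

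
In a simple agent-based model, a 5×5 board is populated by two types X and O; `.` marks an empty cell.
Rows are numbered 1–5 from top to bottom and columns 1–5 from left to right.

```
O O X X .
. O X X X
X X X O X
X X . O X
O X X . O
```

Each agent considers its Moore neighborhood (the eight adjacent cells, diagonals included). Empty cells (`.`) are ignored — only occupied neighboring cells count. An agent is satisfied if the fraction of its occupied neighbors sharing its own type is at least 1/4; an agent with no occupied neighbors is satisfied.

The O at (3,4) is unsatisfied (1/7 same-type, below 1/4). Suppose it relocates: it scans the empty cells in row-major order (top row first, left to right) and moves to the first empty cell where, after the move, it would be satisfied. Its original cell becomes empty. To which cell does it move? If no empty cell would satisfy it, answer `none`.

Vacating (3,4). Empty cells in order:
  (1,5): 0/3 same-type → still unsatisfied.
  (2,1): 3/5 same-type → satisfied — stop here.

(2,1)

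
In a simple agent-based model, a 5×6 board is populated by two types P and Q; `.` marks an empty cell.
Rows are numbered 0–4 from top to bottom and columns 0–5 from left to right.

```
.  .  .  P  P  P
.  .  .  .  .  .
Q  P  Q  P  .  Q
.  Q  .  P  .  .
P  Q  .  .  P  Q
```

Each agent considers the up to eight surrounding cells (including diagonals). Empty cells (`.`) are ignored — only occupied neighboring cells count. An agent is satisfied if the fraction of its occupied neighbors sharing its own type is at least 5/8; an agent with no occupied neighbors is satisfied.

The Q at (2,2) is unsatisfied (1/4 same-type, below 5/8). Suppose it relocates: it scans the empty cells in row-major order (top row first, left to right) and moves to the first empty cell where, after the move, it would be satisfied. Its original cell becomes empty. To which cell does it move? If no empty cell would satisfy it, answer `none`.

Vacating (2,2). Empty cells in order:
  (0,0): 0/0 same-type → satisfied — stop here.

(0,0)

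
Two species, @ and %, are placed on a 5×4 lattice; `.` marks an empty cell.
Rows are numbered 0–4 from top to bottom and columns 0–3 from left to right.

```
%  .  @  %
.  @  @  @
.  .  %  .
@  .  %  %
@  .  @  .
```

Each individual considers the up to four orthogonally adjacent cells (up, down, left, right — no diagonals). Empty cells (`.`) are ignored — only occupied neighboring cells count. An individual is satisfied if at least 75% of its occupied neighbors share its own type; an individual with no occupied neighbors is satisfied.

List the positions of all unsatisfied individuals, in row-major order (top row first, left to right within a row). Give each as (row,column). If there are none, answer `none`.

(0,2), (0,3), (1,3), (2,2), (3,2), (4,2)

(0,0)% 0/0 ✓
(0,2)@ 1/2 ✗
(0,3)% 0/2 ✗
(1,1)@ 1/1 ✓
(1,2)@ 3/4 ✓
(1,3)@ 1/2 ✗
(2,2)% 1/2 ✗
(3,0)@ 1/1 ✓
(3,2)% 2/3 ✗
(3,3)% 1/1 ✓
(4,0)@ 1/1 ✓
(4,2)@ 0/1 ✗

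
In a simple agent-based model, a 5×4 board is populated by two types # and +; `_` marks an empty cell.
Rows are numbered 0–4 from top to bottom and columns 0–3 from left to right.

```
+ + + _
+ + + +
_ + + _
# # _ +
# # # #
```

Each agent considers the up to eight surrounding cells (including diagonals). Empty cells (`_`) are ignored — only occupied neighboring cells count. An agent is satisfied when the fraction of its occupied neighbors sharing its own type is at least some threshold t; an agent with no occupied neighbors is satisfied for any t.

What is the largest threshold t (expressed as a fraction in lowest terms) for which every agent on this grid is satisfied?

1/3

Row 0: (0,0)+ 3/3 · (0,1)+ 5/5 · (0,2)+ 4/4
Row 1: (1,0)+ 4/4 · (1,1)+ 7/7 · (1,2)+ 6/6 · (1,3)+ 3/3
Row 2: (2,1)+ 4/6 · (2,2)+ 5/6
Row 3: (3,0)# 3/4 · (3,1)# 4/6 · (3,3)+ 1/3
Row 4: (4,0)# 3/3 · (4,1)# 4/4 · (4,2)# 3/4 · (4,3)# 1/2
The smallest same-type fraction is 1/3 at (3,3), which reduces to 1/3. Any threshold above that leaves this agent unsatisfied.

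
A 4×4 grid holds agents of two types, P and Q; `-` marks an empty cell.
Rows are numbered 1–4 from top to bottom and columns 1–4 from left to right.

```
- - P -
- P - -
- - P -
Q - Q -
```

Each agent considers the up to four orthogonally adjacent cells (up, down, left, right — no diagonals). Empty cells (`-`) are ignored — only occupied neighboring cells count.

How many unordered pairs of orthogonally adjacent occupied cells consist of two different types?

1

Scan each occupied cell's neighbors to the right and below so each pair is counted once.
Row 3: P(3,3)–Q(4,3)≠  → 1/1 unlike.
Total adjacent occupied pairs: 1; unlike-type pairs: 1.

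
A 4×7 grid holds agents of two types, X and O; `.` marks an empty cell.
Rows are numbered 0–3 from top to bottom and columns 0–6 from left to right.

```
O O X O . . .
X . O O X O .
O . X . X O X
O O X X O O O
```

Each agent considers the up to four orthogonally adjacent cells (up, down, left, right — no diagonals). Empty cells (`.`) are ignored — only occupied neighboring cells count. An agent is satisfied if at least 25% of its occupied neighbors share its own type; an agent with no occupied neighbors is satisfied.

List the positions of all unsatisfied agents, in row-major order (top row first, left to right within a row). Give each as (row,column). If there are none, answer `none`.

(0,2), (1,0), (2,6)

(0,0)O 1/2 satisfied
(0,1)O 1/2 satisfied
(0,2)X 0/3 not
(0,3)O 1/2 satisfied
(1,0)X 0/2 not
(1,2)O 1/3 satisfied
(1,3)O 2/3 satisfied
(1,4)X 1/3 satisfied
(1,5)O 1/2 satisfied
(2,0)O 1/2 satisfied
(2,2)X 1/2 satisfied
(2,4)X 1/3 satisfied
(2,5)O 2/4 satisfied
(2,6)X 0/2 not
(3,0)O 2/2 satisfied
(3,1)O 1/2 satisfied
(3,2)X 2/3 satisfied
(3,3)X 1/2 satisfied
(3,4)O 1/3 satisfied
(3,5)O 3/3 satisfied
(3,6)O 1/2 satisfied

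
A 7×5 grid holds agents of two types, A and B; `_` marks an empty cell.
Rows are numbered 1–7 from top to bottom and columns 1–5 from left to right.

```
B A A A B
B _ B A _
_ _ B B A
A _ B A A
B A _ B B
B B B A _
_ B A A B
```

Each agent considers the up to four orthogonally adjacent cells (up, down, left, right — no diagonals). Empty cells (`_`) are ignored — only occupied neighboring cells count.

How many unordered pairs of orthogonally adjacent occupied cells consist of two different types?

18

Scan each occupied cell's neighbors to the right and below so each pair is counted once.
From row 1: 3 unlike of 7 pairs (running 3/7).
From row 2: 2 unlike of 3 pairs (running 5/10).
From row 3: 2 unlike of 5 pairs (running 7/15).
From row 4: 4 unlike of 5 pairs (running 11/20).
From row 5: 3 unlike of 5 pairs (running 14/25).
From row 6: 2 unlike of 6 pairs (running 16/31).
From row 7: 2 unlike of 3 pairs (running 18/34).
Total adjacent occupied pairs: 34; unlike-type pairs: 18.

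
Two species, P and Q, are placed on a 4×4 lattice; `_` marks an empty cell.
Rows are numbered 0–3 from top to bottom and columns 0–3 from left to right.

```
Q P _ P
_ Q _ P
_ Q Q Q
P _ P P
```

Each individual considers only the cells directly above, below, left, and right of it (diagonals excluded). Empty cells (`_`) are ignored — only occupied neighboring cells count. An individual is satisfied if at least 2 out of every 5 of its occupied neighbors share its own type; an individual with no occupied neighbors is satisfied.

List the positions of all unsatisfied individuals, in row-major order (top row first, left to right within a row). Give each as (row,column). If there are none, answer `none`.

Row 0: (0,0)Q 0/1 unhappy · (0,1)P 0/2 unhappy · (0,3)P 1/1 ok
Row 1: (1,1)Q 1/2 ok · (1,3)P 1/2 ok
Row 2: (2,1)Q 2/2 ok · (2,2)Q 2/3 ok · (2,3)Q 1/3 unhappy
Row 3: (3,0)P 0/0 ok · (3,2)P 1/2 ok · (3,3)P 1/2 ok

(0,0), (0,1), (2,3)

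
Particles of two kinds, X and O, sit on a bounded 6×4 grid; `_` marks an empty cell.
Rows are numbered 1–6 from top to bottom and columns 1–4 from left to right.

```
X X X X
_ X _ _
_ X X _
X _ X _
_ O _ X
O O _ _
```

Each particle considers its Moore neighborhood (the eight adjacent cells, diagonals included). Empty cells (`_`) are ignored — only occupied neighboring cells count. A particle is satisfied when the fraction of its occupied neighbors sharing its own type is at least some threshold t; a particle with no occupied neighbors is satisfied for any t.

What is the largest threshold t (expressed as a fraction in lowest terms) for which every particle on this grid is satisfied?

1/2

(1,1)X 2/2
(1,2)X 3/3
(1,3)X 3/3
(1,4)X 1/1
(2,2)X 5/5
(3,2)X 4/4
(3,3)X 3/3
(4,1)X 1/2
(4,3)X 3/4
(5,2)O 2/4
(5,4)X 1/1
(6,1)O 2/2
(6,2)O 2/2
The smallest same-type fraction is 1/2 at (4,1), which reduces to 1/2. Any threshold above that leaves this particle unsatisfied.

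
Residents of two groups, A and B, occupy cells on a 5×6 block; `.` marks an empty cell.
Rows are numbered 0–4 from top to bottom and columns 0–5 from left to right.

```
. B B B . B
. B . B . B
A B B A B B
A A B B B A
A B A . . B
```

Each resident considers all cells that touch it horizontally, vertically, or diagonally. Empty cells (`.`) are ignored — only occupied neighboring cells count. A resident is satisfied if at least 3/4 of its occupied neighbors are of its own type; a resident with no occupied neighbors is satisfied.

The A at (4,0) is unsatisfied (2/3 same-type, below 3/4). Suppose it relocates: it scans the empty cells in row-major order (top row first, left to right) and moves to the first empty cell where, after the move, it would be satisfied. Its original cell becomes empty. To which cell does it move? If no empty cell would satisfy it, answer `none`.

none

Vacating (4,0). Empty cells in order:
  (0,0): 0/2 same-type → still unsatisfied.
  (0,4): 0/4 same-type → still unsatisfied.
  (1,0): 1/4 same-type → still unsatisfied.
  (1,2): 1/8 same-type → still unsatisfied.
  (1,4): 1/7 same-type → still unsatisfied.
  (4,3): 1/4 same-type → still unsatisfied.
  (4,4): 1/4 same-type → still unsatisfied.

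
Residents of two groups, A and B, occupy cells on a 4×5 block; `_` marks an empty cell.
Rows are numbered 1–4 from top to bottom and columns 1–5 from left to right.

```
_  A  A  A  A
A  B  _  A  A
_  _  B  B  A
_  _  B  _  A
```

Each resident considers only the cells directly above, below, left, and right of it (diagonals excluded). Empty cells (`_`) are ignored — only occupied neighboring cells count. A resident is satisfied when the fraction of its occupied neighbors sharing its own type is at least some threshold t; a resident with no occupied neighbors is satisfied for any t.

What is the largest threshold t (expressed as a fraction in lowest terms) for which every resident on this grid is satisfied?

(1,2)A 1/2
(1,3)A 2/2
(1,4)A 3/3
(1,5)A 2/2
(2,1)A 0/1
(2,2)B 0/2
(2,4)A 2/3
(2,5)A 3/3
(3,3)B 2/2
(3,4)B 1/3
(3,5)A 2/3
(4,3)B 1/1
(4,5)A 1/1
The smallest same-type fraction is 0/1 at (2,1), which reduces to 0/1. Any threshold above that leaves this resident unsatisfied.

0/1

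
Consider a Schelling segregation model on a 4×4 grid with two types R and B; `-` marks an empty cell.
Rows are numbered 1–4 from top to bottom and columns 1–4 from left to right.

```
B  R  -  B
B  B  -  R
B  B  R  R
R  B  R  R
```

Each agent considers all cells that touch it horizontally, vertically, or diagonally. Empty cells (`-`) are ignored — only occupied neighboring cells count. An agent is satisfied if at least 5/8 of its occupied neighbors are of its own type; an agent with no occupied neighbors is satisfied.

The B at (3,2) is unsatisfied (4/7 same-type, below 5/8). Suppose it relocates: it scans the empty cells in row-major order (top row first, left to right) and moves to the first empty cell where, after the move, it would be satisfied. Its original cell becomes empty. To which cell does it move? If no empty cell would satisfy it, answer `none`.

none

Vacating (3,2). Empty cells in order:
  (1,3): 2/4 same-type → still unsatisfied.
  (2,3): 2/6 same-type → still unsatisfied.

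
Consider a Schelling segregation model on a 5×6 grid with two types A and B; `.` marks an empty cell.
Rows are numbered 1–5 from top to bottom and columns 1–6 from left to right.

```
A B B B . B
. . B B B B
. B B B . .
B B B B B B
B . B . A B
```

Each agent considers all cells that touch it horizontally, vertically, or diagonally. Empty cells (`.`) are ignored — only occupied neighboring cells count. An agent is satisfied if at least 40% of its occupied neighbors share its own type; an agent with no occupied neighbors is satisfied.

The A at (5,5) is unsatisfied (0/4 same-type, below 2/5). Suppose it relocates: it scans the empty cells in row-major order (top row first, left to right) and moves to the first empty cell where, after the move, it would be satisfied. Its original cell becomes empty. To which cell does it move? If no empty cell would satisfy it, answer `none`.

Vacating (5,5). Empty cells in order:
  (1,5): 0/5 same-type → still unsatisfied.
  (2,1): 1/3 same-type → still unsatisfied.
  (2,2): 1/6 same-type → still unsatisfied.
  (3,1): 0/3 same-type → still unsatisfied.
  (3,5): 0/7 same-type → still unsatisfied.
  (3,6): 0/4 same-type → still unsatisfied.
  (5,2): 0/5 same-type → still unsatisfied.
  (5,4): 0/4 same-type → still unsatisfied.

none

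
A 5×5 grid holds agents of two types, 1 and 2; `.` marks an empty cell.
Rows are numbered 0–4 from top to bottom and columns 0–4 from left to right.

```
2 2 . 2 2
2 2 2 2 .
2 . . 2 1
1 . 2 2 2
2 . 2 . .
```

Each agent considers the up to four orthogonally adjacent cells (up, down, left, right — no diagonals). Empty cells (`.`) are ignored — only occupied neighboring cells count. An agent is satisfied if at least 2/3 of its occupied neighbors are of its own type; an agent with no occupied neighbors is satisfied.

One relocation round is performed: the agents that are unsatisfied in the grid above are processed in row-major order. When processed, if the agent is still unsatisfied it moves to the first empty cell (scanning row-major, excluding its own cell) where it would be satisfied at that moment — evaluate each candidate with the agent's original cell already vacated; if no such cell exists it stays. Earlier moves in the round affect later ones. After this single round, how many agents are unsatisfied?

Initially unsatisfied (in order): (2,0), (2,4), (3,0), (3,4), (4,0).
  (2,0) → (0,2).
  (2,4): no empty cell satisfies it; stays.
  (3,0): no empty cell satisfies it; stays.
  (3,4) → (1,4).
  (4,0) → (2,1).
Resulting grid:
2 2 2 2 2
2 2 2 2 2
. 2 . 2 1
1 . 2 2 .
. . 2 . .
Unsatisfied now: (2,4).

1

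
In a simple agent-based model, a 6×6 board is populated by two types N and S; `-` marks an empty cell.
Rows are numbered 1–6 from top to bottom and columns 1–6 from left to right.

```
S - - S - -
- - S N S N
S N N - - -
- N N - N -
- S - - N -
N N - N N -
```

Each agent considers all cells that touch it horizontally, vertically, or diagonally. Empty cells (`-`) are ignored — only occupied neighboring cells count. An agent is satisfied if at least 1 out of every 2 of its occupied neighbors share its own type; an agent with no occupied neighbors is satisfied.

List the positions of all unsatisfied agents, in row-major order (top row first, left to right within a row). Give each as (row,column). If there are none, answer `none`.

(1,1)S 0/0 satisfied
(1,4)S 2/3 satisfied
(2,3)S 1/4 not
(2,4)N 1/4 not
(2,5)S 1/3 not
(2,6)N 0/1 not
(3,1)S 0/2 not
(3,2)N 3/5 satisfied
(3,3)N 4/5 satisfied
(4,2)N 3/5 satisfied
(4,3)N 3/4 satisfied
(4,5)N 1/1 satisfied
(5,2)S 0/4 not
(5,5)N 3/3 satisfied
(6,1)N 1/2 satisfied
(6,2)N 1/2 satisfied
(6,4)N 2/2 satisfied
(6,5)N 2/2 satisfied

(2,3), (2,4), (2,5), (2,6), (3,1), (5,2)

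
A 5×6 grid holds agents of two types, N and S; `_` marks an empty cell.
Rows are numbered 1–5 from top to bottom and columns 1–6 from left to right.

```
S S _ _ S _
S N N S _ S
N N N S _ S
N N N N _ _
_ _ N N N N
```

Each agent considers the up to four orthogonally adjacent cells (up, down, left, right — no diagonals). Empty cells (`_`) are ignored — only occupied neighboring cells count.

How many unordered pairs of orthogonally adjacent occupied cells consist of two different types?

Scan each occupied cell's neighbors to the right and below so each pair is counted once.
Row 1: S(1,1)–S(1,2)= S(1,1)–S(2,1)= S(1,2)–N(2,2)≠  → 1/3 unlike.
Row 2: S(2,1)–N(2,2)≠ S(2,1)–N(3,1)≠ N(2,2)–N(2,3)= N(2,2)–N(3,2)= N(2,3)–S(2,4)≠ N(2,3)–N(3,3)= S(2,4)–S(3,4)= S(2,6)–S(3,6)=  → 3/8 unlike.
Row 3: N(3,1)–N(3,2)= N(3,1)–N(4,1)= N(3,2)–N(3,3)= N(3,2)–N(4,2)= N(3,3)–S(3,4)≠ N(3,3)–N(4,3)= S(3,4)–N(4,4)≠  → 2/7 unlike.
Row 4: N(4,1)–N(4,2)= N(4,2)–N(4,3)= N(4,3)–N(4,4)= N(4,3)–N(5,3)= N(4,4)–N(5,4)=  → 0/5 unlike.
Row 5: N(5,3)–N(5,4)= N(5,4)–N(5,5)= N(5,5)–N(5,6)=  → 0/3 unlike.
Total adjacent occupied pairs: 26; unlike-type pairs: 6.

6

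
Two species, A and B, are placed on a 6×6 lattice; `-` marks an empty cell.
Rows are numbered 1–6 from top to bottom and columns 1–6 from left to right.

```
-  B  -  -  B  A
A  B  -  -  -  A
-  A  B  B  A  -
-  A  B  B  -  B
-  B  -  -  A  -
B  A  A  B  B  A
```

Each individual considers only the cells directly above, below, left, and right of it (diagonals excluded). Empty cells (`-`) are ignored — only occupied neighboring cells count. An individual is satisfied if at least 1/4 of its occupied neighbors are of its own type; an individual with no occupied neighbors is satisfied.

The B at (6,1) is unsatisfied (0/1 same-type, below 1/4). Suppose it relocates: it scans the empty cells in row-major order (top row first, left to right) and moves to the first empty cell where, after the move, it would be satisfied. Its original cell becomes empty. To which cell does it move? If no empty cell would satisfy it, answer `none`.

(1,1)

Vacating (6,1). Empty cells in order:
  (1,1): 1/2 same-type → satisfied — stop here.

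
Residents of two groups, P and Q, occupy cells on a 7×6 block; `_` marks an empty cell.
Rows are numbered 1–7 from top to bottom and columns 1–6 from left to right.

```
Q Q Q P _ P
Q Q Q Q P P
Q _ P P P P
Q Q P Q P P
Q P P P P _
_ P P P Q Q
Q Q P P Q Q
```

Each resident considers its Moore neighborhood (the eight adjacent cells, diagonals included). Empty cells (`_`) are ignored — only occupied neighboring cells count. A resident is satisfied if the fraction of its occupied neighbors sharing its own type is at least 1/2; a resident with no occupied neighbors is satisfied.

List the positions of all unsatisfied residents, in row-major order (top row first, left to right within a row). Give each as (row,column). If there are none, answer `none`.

(1,4), (2,4), (3,3), (4,2), (4,4), (6,5), (7,2)

(1,1)Q 3/3 ✓
(1,2)Q 5/5 ✓
(1,3)Q 4/5 ✓
(1,4)P 1/4 ✗
(1,6)P 2/2 ✓
(2,1)Q 4/4 ✓
(2,2)Q 6/7 ✓
(2,3)Q 4/7 ✓
(2,4)Q 2/7 ✗
(2,5)P 6/7 ✓
(2,6)P 4/4 ✓
(3,1)Q 4/4 ✓
(3,3)P 2/7 ✗
(3,4)P 5/8 ✓
(3,5)P 6/8 ✓
(3,6)P 5/5 ✓
(4,1)Q 3/4 ✓
(4,2)Q 3/7 ✗
(4,3)P 5/7 ✓
(4,4)Q 0/8 ✗
(4,5)P 6/7 ✓
(4,6)P 4/4 ✓
(5,1)Q 2/4 ✓
(5,2)P 4/7 ✓
(5,3)P 6/8 ✓
(5,4)P 6/8 ✓
(5,5)P 4/7 ✓
(6,2)P 4/7 ✓
(6,3)P 7/8 ✓
(6,4)P 6/8 ✓
(6,5)Q 3/7 ✗
(6,6)Q 3/4 ✓
(7,1)Q 1/2 ✓
(7,2)Q 1/4 ✗
(7,3)P 4/5 ✓
(7,4)P 3/5 ✓
(7,5)Q 3/5 ✓
(7,6)Q 3/3 ✓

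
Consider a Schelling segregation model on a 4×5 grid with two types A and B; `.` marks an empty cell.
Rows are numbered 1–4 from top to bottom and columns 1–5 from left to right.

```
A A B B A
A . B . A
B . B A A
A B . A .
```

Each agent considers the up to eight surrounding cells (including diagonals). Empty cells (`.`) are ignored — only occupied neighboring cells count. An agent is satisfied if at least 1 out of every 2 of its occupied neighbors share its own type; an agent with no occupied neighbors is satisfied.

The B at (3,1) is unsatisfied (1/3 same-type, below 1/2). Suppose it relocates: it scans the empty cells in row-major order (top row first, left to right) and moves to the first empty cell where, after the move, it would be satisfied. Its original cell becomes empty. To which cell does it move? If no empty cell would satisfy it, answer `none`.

(2,2)

Vacating (3,1). Empty cells in order:
  (2,2): 3/6 same-type → satisfied — stop here.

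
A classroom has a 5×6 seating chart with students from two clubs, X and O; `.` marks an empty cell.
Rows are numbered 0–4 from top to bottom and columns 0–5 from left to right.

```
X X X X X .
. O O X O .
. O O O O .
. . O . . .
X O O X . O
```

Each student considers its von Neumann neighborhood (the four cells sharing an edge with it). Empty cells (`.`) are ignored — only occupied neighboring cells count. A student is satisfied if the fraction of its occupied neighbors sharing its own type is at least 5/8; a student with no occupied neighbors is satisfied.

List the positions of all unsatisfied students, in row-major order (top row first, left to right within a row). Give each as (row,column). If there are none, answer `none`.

(0,0)X 1/1 satisfied
(0,1)X 2/3 satisfied
(0,2)X 2/3 satisfied
(0,3)X 3/3 satisfied
(0,4)X 1/2 not
(1,1)O 2/3 satisfied
(1,2)O 2/4 not
(1,3)X 1/4 not
(1,4)O 1/3 not
(2,1)O 2/2 satisfied
(2,2)O 4/4 satisfied
(2,3)O 2/3 satisfied
(2,4)O 2/2 satisfied
(3,2)O 2/2 satisfied
(4,0)X 0/1 not
(4,1)O 1/2 not
(4,2)O 2/3 satisfied
(4,3)X 0/1 not
(4,5)O 0/0 satisfied

(0,4), (1,2), (1,3), (1,4), (4,0), (4,1), (4,3)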